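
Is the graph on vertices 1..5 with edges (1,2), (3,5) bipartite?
Yes. Partition: {1, 3, 4}, {2, 5}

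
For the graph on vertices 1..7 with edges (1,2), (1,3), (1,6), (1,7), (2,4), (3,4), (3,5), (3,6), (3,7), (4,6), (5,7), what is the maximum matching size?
3 (matching: (1,7), (3,5), (4,6); upper bound floor(n/2) = floor(7/2) = 3)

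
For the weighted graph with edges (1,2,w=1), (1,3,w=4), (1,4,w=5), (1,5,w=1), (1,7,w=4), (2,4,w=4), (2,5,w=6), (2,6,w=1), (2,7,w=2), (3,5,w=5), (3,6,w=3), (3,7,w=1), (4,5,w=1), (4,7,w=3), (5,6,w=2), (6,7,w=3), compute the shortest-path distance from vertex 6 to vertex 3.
3 (path: 6 -> 3; weights 3 = 3)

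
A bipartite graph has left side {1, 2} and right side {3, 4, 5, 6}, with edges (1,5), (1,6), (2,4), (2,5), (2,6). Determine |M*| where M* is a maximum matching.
2 (matching: (1,6), (2,5); upper bound min(|L|,|R|) = min(2,4) = 2)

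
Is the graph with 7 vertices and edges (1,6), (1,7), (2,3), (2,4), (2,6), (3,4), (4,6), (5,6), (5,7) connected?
Yes (BFS from 1 visits [1, 6, 7, 2, 4, 5, 3] — all 7 vertices reached)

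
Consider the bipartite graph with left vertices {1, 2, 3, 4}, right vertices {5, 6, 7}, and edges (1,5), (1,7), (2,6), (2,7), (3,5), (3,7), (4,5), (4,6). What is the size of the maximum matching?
3 (matching: (1,7), (2,6), (3,5); upper bound min(|L|,|R|) = min(4,3) = 3)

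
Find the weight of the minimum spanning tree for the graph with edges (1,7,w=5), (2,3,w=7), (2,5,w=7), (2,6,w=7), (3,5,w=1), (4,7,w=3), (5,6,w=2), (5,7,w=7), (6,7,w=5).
23 (MST edges: (1,7,w=5), (2,6,w=7), (3,5,w=1), (4,7,w=3), (5,6,w=2), (6,7,w=5); sum of weights 5 + 7 + 1 + 3 + 2 + 5 = 23)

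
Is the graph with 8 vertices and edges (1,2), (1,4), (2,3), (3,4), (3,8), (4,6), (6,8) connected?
No, it has 3 components: {1, 2, 3, 4, 6, 8}, {5}, {7}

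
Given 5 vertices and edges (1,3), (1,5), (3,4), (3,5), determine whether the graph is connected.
No, it has 2 components: {1, 3, 4, 5}, {2}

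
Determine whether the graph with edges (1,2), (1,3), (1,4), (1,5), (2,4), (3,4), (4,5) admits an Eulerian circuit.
Yes (the graph is connected and all 5 vertices have even degree)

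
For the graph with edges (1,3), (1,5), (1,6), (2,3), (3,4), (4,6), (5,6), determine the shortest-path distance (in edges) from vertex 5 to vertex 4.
2 (path: 5 -> 6 -> 4, 2 edges)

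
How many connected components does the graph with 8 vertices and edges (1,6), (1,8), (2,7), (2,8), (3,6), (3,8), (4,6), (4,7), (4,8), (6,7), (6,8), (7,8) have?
2 (components: {1, 2, 3, 4, 6, 7, 8}, {5})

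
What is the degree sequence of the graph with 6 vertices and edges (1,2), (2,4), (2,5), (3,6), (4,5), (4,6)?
[3, 3, 2, 2, 1, 1] (degrees: deg(1)=1, deg(2)=3, deg(3)=1, deg(4)=3, deg(5)=2, deg(6)=2)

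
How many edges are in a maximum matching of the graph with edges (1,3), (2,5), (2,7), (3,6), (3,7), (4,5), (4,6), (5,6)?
3 (matching: (2,7), (3,6), (4,5); upper bound floor(n/2) = floor(7/2) = 3)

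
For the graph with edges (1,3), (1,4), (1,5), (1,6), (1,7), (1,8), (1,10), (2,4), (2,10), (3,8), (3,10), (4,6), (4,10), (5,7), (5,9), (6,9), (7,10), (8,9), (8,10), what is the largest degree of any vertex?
7 (attained at vertex 1)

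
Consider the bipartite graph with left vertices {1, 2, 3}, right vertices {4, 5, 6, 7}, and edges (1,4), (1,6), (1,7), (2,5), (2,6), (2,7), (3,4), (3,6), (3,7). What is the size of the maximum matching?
3 (matching: (1,7), (2,5), (3,6); upper bound min(|L|,|R|) = min(3,4) = 3)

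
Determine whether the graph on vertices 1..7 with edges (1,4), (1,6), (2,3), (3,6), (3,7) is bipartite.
Yes. Partition: {1, 3, 5}, {2, 4, 6, 7}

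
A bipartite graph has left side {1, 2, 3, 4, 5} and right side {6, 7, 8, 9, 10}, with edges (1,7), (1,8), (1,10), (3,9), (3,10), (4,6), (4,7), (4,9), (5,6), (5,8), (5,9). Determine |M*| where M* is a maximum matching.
4 (matching: (1,10), (3,9), (4,7), (5,8); upper bound min(|L|,|R|) = min(5,5) = 5)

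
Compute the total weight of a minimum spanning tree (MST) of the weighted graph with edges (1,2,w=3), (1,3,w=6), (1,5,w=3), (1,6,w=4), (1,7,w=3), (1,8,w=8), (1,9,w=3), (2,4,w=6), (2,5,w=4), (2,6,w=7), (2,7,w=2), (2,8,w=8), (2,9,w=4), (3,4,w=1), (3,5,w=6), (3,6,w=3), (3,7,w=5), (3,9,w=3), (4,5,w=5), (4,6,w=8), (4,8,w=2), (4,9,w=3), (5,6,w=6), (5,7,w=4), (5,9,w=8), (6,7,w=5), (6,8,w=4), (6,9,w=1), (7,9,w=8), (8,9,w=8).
18 (MST edges: (1,5,w=3), (1,7,w=3), (1,9,w=3), (2,7,w=2), (3,4,w=1), (3,6,w=3), (4,8,w=2), (6,9,w=1); sum of weights 3 + 3 + 3 + 2 + 1 + 3 + 2 + 1 = 18)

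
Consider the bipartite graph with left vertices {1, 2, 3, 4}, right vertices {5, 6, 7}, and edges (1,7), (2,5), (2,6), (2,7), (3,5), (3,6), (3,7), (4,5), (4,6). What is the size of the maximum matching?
3 (matching: (1,7), (2,6), (3,5); upper bound min(|L|,|R|) = min(4,3) = 3)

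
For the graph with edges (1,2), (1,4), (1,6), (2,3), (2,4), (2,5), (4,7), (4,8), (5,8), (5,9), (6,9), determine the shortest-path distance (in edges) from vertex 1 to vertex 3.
2 (path: 1 -> 2 -> 3, 2 edges)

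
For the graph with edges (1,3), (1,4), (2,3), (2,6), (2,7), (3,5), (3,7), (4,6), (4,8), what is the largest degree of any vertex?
4 (attained at vertex 3)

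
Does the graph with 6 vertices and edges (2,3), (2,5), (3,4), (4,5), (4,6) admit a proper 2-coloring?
Yes. Partition: {1, 2, 4}, {3, 5, 6}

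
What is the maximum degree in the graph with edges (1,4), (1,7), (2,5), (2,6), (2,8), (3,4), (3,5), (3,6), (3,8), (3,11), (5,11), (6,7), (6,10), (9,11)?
5 (attained at vertex 3)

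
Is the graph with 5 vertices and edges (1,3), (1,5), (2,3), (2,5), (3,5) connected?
No, it has 2 components: {1, 2, 3, 5}, {4}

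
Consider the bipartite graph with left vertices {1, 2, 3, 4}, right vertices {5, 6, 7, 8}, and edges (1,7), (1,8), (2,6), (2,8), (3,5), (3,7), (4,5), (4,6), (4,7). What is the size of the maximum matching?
4 (matching: (1,8), (2,6), (3,7), (4,5); upper bound min(|L|,|R|) = min(4,4) = 4)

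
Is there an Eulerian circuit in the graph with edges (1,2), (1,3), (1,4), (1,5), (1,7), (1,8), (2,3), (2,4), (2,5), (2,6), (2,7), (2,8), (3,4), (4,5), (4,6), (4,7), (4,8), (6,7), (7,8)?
No (6 vertices have odd degree: {2, 3, 4, 5, 6, 7}; Eulerian circuit requires 0)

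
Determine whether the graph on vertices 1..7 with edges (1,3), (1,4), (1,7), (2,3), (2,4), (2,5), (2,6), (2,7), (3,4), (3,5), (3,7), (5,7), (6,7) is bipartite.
No (odd cycle of length 3: 3 -> 1 -> 7 -> 3)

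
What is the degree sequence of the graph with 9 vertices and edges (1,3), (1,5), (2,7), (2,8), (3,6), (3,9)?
[3, 2, 2, 1, 1, 1, 1, 1, 0] (degrees: deg(1)=2, deg(2)=2, deg(3)=3, deg(4)=0, deg(5)=1, deg(6)=1, deg(7)=1, deg(8)=1, deg(9)=1)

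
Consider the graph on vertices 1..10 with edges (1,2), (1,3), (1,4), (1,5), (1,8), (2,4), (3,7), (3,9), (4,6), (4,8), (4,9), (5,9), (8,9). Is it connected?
No, it has 2 components: {1, 2, 3, 4, 5, 6, 7, 8, 9}, {10}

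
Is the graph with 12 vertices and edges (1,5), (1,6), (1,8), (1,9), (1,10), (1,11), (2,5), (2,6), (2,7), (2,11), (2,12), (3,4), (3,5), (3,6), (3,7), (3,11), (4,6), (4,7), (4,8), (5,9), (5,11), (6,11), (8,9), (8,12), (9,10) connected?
Yes (BFS from 1 visits [1, 5, 6, 8, 9, 10, 11, 2, 3, 4, 12, 7] — all 12 vertices reached)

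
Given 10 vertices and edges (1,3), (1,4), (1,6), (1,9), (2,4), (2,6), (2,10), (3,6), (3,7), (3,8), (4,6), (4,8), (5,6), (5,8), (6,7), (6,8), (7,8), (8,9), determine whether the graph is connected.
Yes (BFS from 1 visits [1, 3, 4, 6, 9, 7, 8, 2, 5, 10] — all 10 vertices reached)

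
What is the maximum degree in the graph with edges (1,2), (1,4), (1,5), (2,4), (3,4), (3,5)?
3 (attained at vertices 1, 4)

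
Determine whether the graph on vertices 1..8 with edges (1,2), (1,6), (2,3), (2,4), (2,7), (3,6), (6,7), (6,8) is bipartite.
Yes. Partition: {1, 3, 4, 5, 7, 8}, {2, 6}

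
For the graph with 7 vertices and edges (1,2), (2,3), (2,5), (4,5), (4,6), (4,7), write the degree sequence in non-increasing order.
[3, 3, 2, 1, 1, 1, 1] (degrees: deg(1)=1, deg(2)=3, deg(3)=1, deg(4)=3, deg(5)=2, deg(6)=1, deg(7)=1)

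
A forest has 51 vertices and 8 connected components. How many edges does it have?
43 (Each of the 8 component trees on V_i vertices has V_i - 1 edges; summing gives V - C = 51 - 8 = 43)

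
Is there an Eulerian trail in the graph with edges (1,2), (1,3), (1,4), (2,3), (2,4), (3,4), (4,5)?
No (4 vertices have odd degree: {1, 2, 3, 5}; Eulerian path requires 0 or 2)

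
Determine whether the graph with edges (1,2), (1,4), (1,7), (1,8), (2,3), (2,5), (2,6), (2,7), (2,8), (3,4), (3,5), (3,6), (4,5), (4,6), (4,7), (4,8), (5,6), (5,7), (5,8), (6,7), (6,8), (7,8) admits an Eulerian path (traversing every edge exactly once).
Yes — and in fact it has an Eulerian circuit (the graph is connected and all 8 vertices have even degree)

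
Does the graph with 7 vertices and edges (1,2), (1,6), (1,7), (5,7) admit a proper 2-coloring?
Yes. Partition: {1, 3, 4, 5}, {2, 6, 7}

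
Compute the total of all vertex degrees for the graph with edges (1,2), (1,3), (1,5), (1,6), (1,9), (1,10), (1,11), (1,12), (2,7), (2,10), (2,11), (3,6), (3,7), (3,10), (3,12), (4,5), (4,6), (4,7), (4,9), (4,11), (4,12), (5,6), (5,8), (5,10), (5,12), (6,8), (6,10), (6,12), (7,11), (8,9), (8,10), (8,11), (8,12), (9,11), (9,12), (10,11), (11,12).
74 (handshake: sum of degrees = 2|E| = 2 x 37 = 74)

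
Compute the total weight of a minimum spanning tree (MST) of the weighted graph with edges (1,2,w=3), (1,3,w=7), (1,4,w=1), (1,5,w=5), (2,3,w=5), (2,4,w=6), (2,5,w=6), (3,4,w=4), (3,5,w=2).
10 (MST edges: (1,2,w=3), (1,4,w=1), (3,4,w=4), (3,5,w=2); sum of weights 3 + 1 + 4 + 2 = 10)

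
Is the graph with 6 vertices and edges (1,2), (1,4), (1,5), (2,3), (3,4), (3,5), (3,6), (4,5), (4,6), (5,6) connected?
Yes (BFS from 1 visits [1, 2, 4, 5, 3, 6] — all 6 vertices reached)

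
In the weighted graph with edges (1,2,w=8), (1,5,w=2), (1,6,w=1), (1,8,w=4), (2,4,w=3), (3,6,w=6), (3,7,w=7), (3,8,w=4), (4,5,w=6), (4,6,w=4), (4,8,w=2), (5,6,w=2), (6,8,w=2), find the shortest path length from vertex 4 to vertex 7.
13 (path: 4 -> 8 -> 3 -> 7; weights 2 + 4 + 7 = 13)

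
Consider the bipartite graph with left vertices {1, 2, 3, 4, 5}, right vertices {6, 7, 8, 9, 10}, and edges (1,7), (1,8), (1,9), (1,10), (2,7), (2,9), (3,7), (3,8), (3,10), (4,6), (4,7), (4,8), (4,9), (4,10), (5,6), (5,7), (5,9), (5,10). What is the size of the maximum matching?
5 (matching: (1,10), (2,9), (3,8), (4,7), (5,6); upper bound min(|L|,|R|) = min(5,5) = 5)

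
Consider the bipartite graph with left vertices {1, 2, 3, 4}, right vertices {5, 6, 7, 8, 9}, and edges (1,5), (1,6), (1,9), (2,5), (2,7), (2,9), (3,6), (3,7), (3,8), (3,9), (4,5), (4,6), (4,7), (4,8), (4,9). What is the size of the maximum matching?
4 (matching: (1,9), (2,7), (3,8), (4,6); upper bound min(|L|,|R|) = min(4,5) = 4)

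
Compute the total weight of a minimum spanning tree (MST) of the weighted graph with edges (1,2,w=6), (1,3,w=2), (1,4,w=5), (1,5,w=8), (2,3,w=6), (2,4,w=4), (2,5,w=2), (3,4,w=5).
13 (MST edges: (1,3,w=2), (1,4,w=5), (2,4,w=4), (2,5,w=2); sum of weights 2 + 5 + 4 + 2 = 13)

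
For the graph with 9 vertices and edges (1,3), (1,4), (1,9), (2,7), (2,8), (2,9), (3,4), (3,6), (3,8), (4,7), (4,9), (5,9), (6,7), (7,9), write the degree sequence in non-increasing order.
[5, 4, 4, 4, 3, 3, 2, 2, 1] (degrees: deg(1)=3, deg(2)=3, deg(3)=4, deg(4)=4, deg(5)=1, deg(6)=2, deg(7)=4, deg(8)=2, deg(9)=5)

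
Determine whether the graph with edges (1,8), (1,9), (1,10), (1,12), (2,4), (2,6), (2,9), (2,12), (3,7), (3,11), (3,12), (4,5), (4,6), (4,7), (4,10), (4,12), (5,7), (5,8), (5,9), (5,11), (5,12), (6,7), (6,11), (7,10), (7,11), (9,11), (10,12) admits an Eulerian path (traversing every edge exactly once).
Yes (the graph is connected and exactly 2 vertices have odd degree: {3, 11}; any Eulerian path must start and end at those)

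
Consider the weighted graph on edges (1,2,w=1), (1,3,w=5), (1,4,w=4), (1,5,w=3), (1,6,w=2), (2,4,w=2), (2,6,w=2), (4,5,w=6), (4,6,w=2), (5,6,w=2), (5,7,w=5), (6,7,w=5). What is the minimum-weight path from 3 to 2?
6 (path: 3 -> 1 -> 2; weights 5 + 1 = 6)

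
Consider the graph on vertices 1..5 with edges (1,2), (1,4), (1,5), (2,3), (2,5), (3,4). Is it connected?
Yes (BFS from 1 visits [1, 2, 4, 5, 3] — all 5 vertices reached)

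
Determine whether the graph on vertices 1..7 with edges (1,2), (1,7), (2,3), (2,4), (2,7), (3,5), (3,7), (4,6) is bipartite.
No (odd cycle of length 3: 2 -> 1 -> 7 -> 2)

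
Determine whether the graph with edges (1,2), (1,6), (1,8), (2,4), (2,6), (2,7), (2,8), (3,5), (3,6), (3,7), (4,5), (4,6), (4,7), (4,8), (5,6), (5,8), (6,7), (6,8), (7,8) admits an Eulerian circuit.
No (6 vertices have odd degree: {1, 2, 3, 4, 6, 7}; Eulerian circuit requires 0)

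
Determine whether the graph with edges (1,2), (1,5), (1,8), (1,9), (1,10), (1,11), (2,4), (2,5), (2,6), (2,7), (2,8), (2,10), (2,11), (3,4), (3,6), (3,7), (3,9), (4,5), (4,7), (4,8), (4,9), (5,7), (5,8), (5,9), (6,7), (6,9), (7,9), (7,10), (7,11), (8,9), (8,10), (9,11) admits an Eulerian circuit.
Yes (the graph is connected and all 11 vertices have even degree)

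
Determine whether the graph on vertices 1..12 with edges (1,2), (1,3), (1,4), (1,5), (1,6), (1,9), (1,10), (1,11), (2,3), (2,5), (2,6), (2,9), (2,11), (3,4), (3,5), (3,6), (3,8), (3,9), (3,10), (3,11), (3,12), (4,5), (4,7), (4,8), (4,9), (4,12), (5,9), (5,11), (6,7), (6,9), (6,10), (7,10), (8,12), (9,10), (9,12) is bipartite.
No (odd cycle of length 3: 4 -> 1 -> 3 -> 4)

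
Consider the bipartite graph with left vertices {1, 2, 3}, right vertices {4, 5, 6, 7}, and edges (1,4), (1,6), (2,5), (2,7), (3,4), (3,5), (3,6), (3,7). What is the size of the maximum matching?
3 (matching: (1,6), (2,7), (3,5); upper bound min(|L|,|R|) = min(3,4) = 3)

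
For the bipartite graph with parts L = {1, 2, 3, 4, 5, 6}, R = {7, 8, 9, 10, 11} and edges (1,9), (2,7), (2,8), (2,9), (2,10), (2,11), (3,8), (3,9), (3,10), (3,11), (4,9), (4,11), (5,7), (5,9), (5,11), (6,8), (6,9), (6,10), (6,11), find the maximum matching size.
5 (matching: (1,9), (2,11), (3,10), (5,7), (6,8); upper bound min(|L|,|R|) = min(6,5) = 5)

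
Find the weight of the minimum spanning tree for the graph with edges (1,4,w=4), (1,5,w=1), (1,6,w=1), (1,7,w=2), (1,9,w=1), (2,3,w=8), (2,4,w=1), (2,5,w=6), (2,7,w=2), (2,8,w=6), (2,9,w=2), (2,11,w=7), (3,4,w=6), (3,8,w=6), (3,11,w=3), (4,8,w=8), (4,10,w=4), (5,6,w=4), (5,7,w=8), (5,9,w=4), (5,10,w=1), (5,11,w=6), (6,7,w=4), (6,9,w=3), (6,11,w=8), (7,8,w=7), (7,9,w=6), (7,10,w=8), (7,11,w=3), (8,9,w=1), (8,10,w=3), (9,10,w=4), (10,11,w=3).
16 (MST edges: (1,5,w=1), (1,6,w=1), (1,7,w=2), (1,9,w=1), (2,4,w=1), (2,7,w=2), (3,11,w=3), (5,10,w=1), (7,11,w=3), (8,9,w=1); sum of weights 1 + 1 + 2 + 1 + 1 + 2 + 3 + 1 + 3 + 1 = 16)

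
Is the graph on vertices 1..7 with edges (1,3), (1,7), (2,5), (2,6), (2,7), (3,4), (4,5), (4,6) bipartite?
Yes. Partition: {1, 2, 4}, {3, 5, 6, 7}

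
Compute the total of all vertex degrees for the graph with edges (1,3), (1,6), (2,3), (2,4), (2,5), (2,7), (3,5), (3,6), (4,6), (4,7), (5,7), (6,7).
24 (handshake: sum of degrees = 2|E| = 2 x 12 = 24)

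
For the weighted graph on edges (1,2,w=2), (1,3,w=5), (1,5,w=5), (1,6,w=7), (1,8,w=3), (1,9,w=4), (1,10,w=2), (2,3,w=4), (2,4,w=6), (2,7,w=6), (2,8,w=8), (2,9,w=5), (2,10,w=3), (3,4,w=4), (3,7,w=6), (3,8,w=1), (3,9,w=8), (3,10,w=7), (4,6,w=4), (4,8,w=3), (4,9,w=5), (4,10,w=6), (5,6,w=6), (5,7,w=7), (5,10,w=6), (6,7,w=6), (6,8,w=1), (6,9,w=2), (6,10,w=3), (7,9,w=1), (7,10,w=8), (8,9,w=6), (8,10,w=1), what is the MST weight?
18 (MST edges: (1,2,w=2), (1,5,w=5), (1,10,w=2), (3,8,w=1), (4,8,w=3), (6,8,w=1), (6,9,w=2), (7,9,w=1), (8,10,w=1); sum of weights 2 + 5 + 2 + 1 + 3 + 1 + 2 + 1 + 1 = 18)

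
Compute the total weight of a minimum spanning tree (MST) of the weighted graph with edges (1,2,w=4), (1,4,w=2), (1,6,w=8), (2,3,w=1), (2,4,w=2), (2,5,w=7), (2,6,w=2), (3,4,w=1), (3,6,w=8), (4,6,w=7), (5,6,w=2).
8 (MST edges: (1,4,w=2), (2,3,w=1), (2,6,w=2), (3,4,w=1), (5,6,w=2); sum of weights 2 + 1 + 2 + 1 + 2 = 8)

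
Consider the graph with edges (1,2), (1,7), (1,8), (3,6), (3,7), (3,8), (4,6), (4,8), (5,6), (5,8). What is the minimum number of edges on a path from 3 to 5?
2 (path: 3 -> 8 -> 5, 2 edges)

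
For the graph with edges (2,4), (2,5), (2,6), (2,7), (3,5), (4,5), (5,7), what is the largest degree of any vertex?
4 (attained at vertices 2, 5)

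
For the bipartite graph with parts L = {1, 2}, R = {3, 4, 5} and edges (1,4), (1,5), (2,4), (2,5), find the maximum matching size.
2 (matching: (1,5), (2,4); upper bound min(|L|,|R|) = min(2,3) = 2)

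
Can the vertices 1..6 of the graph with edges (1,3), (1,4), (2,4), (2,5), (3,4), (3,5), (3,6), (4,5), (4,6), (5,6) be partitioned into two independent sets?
No (odd cycle of length 3: 4 -> 1 -> 3 -> 4)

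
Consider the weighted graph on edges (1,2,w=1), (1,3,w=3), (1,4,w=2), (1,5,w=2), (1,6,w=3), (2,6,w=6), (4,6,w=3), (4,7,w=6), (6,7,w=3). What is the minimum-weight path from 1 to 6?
3 (path: 1 -> 6; weights 3 = 3)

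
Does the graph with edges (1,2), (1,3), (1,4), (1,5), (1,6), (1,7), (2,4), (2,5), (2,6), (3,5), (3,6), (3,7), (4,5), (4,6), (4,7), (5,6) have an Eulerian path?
No (4 vertices have odd degree: {4, 5, 6, 7}; Eulerian path requires 0 or 2)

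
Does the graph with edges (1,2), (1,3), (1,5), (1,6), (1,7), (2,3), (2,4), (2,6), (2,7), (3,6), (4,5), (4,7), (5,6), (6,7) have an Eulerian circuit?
No (6 vertices have odd degree: {1, 2, 3, 4, 5, 6}; Eulerian circuit requires 0)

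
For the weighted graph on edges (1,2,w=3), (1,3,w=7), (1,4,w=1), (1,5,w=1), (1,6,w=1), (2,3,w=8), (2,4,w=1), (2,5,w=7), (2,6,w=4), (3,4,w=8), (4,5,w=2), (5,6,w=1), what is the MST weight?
11 (MST edges: (1,3,w=7), (1,4,w=1), (1,5,w=1), (1,6,w=1), (2,4,w=1); sum of weights 7 + 1 + 1 + 1 + 1 = 11)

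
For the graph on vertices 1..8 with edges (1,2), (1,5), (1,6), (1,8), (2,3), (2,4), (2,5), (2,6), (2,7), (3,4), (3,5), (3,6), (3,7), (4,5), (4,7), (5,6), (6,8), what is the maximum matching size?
4 (matching: (1,8), (2,7), (3,6), (4,5); upper bound floor(n/2) = floor(8/2) = 4)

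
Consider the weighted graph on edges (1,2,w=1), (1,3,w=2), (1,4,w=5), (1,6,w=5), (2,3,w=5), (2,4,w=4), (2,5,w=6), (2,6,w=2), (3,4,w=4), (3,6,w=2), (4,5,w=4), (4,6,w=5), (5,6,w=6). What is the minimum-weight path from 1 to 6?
3 (path: 1 -> 2 -> 6; weights 1 + 2 = 3)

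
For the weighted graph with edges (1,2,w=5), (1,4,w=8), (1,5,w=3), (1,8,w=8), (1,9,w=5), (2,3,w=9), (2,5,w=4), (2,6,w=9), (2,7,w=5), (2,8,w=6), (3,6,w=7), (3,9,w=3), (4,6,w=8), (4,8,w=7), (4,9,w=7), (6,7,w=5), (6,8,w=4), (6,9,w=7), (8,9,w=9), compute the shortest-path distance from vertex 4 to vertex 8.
7 (path: 4 -> 8; weights 7 = 7)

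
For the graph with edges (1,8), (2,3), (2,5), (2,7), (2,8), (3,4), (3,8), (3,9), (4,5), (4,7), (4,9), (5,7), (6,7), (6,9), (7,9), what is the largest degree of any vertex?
5 (attained at vertex 7)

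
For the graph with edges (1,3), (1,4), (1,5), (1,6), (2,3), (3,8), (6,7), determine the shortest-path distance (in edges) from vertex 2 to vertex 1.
2 (path: 2 -> 3 -> 1, 2 edges)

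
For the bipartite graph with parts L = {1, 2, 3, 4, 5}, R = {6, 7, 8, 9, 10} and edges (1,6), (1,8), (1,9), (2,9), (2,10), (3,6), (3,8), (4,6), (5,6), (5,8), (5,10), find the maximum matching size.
4 (matching: (1,9), (2,10), (3,8), (4,6); upper bound min(|L|,|R|) = min(5,5) = 5)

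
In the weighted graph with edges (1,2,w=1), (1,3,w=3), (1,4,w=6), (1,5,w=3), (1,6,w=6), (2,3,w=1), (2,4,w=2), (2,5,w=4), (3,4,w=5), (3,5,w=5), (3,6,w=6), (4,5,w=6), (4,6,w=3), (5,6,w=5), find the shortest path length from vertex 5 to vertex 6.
5 (path: 5 -> 6; weights 5 = 5)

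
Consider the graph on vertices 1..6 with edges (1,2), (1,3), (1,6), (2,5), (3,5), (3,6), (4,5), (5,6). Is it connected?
Yes (BFS from 1 visits [1, 2, 3, 6, 5, 4] — all 6 vertices reached)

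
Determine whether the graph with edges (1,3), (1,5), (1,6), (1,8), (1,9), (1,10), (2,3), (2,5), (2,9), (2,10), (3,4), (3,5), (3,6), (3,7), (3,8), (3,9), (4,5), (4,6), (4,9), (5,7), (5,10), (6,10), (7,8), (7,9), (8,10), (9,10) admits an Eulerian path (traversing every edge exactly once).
Yes — and in fact it has an Eulerian circuit (the graph is connected and all 10 vertices have even degree)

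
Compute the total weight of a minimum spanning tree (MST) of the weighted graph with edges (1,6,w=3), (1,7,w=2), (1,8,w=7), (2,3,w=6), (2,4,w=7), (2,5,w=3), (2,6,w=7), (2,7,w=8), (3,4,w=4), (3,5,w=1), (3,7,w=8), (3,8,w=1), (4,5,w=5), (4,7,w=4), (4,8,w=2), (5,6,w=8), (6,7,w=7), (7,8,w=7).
16 (MST edges: (1,6,w=3), (1,7,w=2), (2,5,w=3), (3,5,w=1), (3,8,w=1), (4,7,w=4), (4,8,w=2); sum of weights 3 + 2 + 3 + 1 + 1 + 4 + 2 = 16)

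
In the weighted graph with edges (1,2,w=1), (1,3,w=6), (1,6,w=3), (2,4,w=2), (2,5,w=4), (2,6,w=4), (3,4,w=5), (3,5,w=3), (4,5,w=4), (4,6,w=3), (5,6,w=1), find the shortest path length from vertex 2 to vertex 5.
4 (path: 2 -> 5; weights 4 = 4)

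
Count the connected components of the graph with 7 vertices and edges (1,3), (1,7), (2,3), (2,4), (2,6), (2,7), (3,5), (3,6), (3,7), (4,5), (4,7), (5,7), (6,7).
1 (components: {1, 2, 3, 4, 5, 6, 7})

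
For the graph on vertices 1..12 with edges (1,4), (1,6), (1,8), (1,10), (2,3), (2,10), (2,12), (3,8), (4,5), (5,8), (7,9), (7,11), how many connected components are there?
2 (components: {1, 2, 3, 4, 5, 6, 8, 10, 12}, {7, 9, 11})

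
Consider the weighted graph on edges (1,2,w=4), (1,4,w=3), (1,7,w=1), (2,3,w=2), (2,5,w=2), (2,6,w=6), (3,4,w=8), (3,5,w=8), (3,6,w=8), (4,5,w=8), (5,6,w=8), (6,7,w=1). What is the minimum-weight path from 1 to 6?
2 (path: 1 -> 7 -> 6; weights 1 + 1 = 2)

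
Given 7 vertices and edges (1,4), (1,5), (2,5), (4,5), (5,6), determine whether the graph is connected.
No, it has 3 components: {1, 2, 4, 5, 6}, {3}, {7}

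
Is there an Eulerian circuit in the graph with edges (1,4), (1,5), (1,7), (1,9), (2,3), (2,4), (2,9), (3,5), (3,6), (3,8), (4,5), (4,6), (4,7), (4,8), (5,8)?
No (2 vertices have odd degree: {2, 8}; Eulerian circuit requires 0)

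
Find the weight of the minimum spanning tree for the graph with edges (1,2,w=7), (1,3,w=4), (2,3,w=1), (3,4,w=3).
8 (MST edges: (1,3,w=4), (2,3,w=1), (3,4,w=3); sum of weights 4 + 1 + 3 = 8)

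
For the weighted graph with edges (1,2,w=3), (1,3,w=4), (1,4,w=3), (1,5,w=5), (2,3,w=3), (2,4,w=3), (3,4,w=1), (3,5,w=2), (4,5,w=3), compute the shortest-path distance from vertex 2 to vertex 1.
3 (path: 2 -> 1; weights 3 = 3)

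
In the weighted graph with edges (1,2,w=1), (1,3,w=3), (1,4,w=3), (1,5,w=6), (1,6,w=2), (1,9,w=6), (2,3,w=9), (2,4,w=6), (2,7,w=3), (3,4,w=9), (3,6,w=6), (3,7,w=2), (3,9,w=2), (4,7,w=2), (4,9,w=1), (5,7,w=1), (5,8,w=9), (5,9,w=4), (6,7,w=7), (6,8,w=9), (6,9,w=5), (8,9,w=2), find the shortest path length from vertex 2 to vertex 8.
7 (path: 2 -> 1 -> 4 -> 9 -> 8; weights 1 + 3 + 1 + 2 = 7)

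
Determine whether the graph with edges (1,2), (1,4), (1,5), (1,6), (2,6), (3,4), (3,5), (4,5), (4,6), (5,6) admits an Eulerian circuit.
Yes (the graph is connected and all 6 vertices have even degree)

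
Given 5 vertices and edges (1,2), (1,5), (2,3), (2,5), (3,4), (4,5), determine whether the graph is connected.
Yes (BFS from 1 visits [1, 2, 5, 3, 4] — all 5 vertices reached)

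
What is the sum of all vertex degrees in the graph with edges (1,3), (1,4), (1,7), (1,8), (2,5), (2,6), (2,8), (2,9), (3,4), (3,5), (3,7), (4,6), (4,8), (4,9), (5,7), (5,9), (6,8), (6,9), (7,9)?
38 (handshake: sum of degrees = 2|E| = 2 x 19 = 38)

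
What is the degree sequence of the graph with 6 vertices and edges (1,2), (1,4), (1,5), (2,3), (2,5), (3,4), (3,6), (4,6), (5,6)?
[3, 3, 3, 3, 3, 3] (degrees: deg(1)=3, deg(2)=3, deg(3)=3, deg(4)=3, deg(5)=3, deg(6)=3)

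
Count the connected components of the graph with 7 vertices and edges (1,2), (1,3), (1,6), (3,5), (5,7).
2 (components: {1, 2, 3, 5, 6, 7}, {4})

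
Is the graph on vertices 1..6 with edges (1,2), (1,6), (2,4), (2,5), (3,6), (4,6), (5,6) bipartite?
Yes. Partition: {1, 3, 4, 5}, {2, 6}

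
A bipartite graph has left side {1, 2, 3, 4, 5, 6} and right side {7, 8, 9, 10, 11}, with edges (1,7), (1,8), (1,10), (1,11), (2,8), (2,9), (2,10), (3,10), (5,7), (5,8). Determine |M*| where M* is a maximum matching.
4 (matching: (1,11), (2,9), (3,10), (5,8); upper bound min(|L|,|R|) = min(6,5) = 5)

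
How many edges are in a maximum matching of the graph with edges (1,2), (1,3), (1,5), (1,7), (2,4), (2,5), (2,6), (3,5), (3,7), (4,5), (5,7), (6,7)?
3 (matching: (1,7), (2,6), (3,5); upper bound floor(n/2) = floor(7/2) = 3)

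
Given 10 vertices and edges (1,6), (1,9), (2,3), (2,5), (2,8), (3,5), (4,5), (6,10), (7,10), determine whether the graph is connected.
No, it has 2 components: {1, 6, 7, 9, 10}, {2, 3, 4, 5, 8}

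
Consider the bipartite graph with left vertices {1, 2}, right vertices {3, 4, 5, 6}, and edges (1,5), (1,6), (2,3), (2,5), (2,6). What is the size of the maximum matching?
2 (matching: (1,6), (2,5); upper bound min(|L|,|R|) = min(2,4) = 2)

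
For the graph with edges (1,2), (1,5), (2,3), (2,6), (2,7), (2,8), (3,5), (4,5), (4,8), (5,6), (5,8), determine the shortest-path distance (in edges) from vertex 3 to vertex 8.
2 (path: 3 -> 2 -> 8, 2 edges)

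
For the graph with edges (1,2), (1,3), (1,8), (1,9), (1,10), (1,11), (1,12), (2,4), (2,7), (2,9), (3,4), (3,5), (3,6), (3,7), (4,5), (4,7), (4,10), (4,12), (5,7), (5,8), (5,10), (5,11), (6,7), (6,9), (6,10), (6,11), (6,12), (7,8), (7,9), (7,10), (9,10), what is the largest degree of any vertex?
8 (attained at vertex 7)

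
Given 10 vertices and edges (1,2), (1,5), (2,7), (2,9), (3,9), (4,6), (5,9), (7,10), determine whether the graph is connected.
No, it has 3 components: {1, 2, 3, 5, 7, 9, 10}, {4, 6}, {8}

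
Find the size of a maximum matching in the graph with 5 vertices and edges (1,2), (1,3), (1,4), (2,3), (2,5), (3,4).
2 (matching: (1,4), (2,5); upper bound floor(n/2) = floor(5/2) = 2)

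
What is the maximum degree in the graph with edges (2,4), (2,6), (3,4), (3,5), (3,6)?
3 (attained at vertex 3)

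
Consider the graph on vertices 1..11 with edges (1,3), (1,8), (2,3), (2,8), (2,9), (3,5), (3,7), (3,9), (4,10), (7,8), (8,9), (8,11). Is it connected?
No, it has 3 components: {1, 2, 3, 5, 7, 8, 9, 11}, {4, 10}, {6}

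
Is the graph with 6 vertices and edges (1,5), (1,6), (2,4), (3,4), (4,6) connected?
Yes (BFS from 1 visits [1, 5, 6, 4, 2, 3] — all 6 vertices reached)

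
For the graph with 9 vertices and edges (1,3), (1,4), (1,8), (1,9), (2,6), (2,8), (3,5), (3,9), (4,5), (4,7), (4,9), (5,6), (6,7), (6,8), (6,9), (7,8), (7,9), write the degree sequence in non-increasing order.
[5, 5, 4, 4, 4, 4, 3, 3, 2] (degrees: deg(1)=4, deg(2)=2, deg(3)=3, deg(4)=4, deg(5)=3, deg(6)=5, deg(7)=4, deg(8)=4, deg(9)=5)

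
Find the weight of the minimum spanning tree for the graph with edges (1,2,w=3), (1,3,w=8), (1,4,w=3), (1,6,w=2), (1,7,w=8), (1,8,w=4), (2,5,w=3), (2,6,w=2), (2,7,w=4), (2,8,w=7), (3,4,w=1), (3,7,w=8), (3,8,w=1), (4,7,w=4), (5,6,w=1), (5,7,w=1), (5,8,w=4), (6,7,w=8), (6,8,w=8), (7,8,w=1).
9 (MST edges: (1,6,w=2), (2,6,w=2), (3,4,w=1), (3,8,w=1), (5,6,w=1), (5,7,w=1), (7,8,w=1); sum of weights 2 + 2 + 1 + 1 + 1 + 1 + 1 = 9)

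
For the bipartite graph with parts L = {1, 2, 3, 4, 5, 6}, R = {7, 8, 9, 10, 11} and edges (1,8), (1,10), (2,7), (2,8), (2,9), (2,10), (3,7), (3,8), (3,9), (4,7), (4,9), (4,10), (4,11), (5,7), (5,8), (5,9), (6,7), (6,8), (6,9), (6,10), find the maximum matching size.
5 (matching: (1,10), (2,9), (3,8), (4,11), (5,7); upper bound min(|L|,|R|) = min(6,5) = 5)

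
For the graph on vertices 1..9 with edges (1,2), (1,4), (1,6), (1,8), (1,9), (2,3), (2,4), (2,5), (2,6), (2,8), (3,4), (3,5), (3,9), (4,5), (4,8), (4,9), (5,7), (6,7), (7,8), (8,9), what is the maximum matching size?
4 (matching: (2,6), (3,9), (4,8), (5,7); upper bound floor(n/2) = floor(9/2) = 4)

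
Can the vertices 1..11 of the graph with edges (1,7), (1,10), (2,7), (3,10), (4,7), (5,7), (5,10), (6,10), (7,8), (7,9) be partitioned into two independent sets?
Yes. Partition: {1, 2, 3, 4, 5, 6, 8, 9, 11}, {7, 10}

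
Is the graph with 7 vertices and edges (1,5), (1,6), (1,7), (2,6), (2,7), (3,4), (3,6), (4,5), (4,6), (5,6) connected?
Yes (BFS from 1 visits [1, 5, 6, 7, 4, 2, 3] — all 7 vertices reached)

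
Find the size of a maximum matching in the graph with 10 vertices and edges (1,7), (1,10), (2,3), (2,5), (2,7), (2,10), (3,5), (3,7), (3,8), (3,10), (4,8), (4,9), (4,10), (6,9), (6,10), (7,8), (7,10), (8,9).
5 (matching: (1,7), (2,5), (3,10), (4,8), (6,9); upper bound floor(n/2) = floor(10/2) = 5)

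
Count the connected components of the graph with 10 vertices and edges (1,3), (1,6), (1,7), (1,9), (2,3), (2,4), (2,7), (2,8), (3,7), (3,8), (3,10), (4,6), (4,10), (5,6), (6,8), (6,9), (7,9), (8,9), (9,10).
1 (components: {1, 2, 3, 4, 5, 6, 7, 8, 9, 10})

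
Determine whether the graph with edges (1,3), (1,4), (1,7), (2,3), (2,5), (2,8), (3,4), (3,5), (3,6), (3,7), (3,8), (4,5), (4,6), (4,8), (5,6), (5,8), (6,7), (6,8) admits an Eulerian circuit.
No (8 vertices have odd degree: {1, 2, 3, 4, 5, 6, 7, 8}; Eulerian circuit requires 0)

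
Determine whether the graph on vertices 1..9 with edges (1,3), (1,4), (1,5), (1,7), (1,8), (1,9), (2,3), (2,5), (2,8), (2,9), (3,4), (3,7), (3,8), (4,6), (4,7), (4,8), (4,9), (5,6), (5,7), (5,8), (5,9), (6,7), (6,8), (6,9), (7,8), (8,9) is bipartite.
No (odd cycle of length 3: 9 -> 1 -> 4 -> 9)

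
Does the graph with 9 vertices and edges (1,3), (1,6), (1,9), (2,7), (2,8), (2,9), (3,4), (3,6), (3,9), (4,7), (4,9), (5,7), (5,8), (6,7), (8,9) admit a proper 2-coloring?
No (odd cycle of length 3: 3 -> 1 -> 6 -> 3)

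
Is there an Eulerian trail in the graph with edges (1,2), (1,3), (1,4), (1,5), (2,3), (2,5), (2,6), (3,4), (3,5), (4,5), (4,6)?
Yes — and in fact it has an Eulerian circuit (the graph is connected and all 6 vertices have even degree)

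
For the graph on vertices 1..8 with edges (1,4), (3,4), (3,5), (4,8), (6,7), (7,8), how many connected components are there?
2 (components: {1, 3, 4, 5, 6, 7, 8}, {2})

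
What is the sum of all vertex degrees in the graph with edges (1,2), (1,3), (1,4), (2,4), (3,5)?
10 (handshake: sum of degrees = 2|E| = 2 x 5 = 10)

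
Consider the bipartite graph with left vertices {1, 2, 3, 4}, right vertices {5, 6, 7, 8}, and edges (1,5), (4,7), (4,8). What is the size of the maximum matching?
2 (matching: (1,5), (4,8); upper bound min(|L|,|R|) = min(4,4) = 4)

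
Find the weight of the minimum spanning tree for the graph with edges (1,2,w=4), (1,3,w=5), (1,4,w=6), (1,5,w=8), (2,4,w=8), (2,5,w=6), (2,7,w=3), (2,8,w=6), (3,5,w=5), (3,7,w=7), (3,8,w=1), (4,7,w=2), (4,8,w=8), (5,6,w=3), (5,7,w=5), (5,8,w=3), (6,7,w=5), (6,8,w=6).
21 (MST edges: (1,2,w=4), (1,3,w=5), (2,7,w=3), (3,8,w=1), (4,7,w=2), (5,6,w=3), (5,8,w=3); sum of weights 4 + 5 + 3 + 1 + 2 + 3 + 3 = 21)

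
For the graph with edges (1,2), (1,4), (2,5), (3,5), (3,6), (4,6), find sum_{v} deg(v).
12 (handshake: sum of degrees = 2|E| = 2 x 6 = 12)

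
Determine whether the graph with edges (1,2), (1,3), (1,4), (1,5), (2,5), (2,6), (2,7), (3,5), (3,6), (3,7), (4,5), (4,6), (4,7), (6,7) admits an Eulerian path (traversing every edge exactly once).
Yes — and in fact it has an Eulerian circuit (the graph is connected and all 7 vertices have even degree)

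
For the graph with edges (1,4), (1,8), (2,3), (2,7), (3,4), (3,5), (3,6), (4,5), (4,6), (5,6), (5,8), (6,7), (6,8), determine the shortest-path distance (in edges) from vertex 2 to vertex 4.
2 (path: 2 -> 3 -> 4, 2 edges)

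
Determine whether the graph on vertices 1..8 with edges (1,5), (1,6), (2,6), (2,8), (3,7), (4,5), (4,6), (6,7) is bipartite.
Yes. Partition: {1, 2, 4, 7}, {3, 5, 6, 8}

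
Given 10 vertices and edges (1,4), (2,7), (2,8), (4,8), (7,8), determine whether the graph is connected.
No, it has 6 components: {1, 2, 4, 7, 8}, {3}, {5}, {6}, {9}, {10}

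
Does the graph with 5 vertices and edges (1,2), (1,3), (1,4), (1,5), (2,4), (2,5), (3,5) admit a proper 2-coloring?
No (odd cycle of length 3: 4 -> 1 -> 2 -> 4)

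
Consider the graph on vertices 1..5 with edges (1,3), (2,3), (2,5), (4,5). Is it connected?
Yes (BFS from 1 visits [1, 3, 2, 5, 4] — all 5 vertices reached)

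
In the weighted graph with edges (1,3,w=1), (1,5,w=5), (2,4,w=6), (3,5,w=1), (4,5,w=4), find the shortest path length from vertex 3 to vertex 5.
1 (path: 3 -> 5; weights 1 = 1)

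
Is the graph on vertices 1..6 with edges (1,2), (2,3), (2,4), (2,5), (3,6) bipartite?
Yes. Partition: {1, 3, 4, 5}, {2, 6}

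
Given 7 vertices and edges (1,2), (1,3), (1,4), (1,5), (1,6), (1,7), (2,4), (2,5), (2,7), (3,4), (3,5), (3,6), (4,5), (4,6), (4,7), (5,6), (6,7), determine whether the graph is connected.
Yes (BFS from 1 visits [1, 2, 3, 4, 5, 6, 7] — all 7 vertices reached)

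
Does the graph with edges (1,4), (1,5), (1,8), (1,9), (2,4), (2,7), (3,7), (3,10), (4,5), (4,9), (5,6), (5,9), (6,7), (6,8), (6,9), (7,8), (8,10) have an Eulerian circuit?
Yes (the graph is connected and all 10 vertices have even degree)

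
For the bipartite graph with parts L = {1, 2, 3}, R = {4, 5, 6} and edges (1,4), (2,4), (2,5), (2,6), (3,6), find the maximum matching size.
3 (matching: (1,4), (2,5), (3,6); upper bound min(|L|,|R|) = min(3,3) = 3)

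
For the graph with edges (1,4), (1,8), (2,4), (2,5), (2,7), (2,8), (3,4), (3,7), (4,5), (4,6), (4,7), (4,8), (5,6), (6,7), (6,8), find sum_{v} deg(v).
30 (handshake: sum of degrees = 2|E| = 2 x 15 = 30)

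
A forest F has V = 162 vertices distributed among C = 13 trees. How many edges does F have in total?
149 (Each of the 13 component trees on V_i vertices has V_i - 1 edges; summing gives V - C = 162 - 13 = 149)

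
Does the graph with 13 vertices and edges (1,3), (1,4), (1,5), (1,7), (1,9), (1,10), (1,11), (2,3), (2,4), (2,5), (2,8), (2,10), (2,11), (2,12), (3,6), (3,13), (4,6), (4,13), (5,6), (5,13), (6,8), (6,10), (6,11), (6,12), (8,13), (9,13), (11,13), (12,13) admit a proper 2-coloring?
Yes. Partition: {1, 2, 6, 13}, {3, 4, 5, 7, 8, 9, 10, 11, 12}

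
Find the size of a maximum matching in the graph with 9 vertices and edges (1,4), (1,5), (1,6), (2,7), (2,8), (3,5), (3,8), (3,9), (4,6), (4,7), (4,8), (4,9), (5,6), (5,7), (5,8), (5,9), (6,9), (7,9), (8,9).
4 (matching: (2,7), (3,5), (4,8), (6,9); upper bound floor(n/2) = floor(9/2) = 4)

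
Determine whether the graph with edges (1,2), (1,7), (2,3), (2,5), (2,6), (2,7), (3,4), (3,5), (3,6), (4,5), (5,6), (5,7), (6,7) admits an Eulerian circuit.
No (2 vertices have odd degree: {2, 5}; Eulerian circuit requires 0)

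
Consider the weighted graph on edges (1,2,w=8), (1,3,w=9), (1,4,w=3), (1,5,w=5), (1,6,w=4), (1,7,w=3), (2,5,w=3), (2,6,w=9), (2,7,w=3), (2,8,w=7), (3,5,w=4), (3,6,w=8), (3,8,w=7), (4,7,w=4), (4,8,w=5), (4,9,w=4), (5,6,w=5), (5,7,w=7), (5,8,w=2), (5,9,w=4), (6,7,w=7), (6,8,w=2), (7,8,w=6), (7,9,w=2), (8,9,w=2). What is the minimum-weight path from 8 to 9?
2 (path: 8 -> 9; weights 2 = 2)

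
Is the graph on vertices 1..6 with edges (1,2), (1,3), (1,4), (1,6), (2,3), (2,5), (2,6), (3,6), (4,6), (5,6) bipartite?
No (odd cycle of length 3: 2 -> 1 -> 6 -> 2)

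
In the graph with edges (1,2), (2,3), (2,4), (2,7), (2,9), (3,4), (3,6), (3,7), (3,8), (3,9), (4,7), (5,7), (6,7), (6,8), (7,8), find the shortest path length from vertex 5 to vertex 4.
2 (path: 5 -> 7 -> 4, 2 edges)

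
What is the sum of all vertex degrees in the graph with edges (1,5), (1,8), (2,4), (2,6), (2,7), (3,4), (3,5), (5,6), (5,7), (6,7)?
20 (handshake: sum of degrees = 2|E| = 2 x 10 = 20)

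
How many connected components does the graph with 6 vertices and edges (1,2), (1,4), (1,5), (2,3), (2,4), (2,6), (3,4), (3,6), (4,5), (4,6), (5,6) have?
1 (components: {1, 2, 3, 4, 5, 6})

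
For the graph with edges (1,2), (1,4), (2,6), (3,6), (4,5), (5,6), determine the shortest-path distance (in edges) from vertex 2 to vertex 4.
2 (path: 2 -> 1 -> 4, 2 edges)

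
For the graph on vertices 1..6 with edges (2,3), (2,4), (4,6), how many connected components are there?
3 (components: {1}, {2, 3, 4, 6}, {5})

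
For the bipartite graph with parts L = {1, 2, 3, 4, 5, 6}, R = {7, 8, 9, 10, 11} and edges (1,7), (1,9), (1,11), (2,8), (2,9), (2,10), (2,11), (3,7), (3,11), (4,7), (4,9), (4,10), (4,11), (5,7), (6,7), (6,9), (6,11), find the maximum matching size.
5 (matching: (1,11), (2,8), (3,7), (4,10), (6,9); upper bound min(|L|,|R|) = min(6,5) = 5)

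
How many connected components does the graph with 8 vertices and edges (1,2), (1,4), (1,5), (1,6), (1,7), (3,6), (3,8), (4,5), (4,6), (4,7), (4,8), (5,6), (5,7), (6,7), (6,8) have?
1 (components: {1, 2, 3, 4, 5, 6, 7, 8})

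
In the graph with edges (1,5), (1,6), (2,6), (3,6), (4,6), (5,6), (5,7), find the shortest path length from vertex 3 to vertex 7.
3 (path: 3 -> 6 -> 5 -> 7, 3 edges)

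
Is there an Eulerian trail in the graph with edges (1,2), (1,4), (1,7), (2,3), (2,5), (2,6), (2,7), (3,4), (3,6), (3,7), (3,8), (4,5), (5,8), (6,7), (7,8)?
No (8 vertices have odd degree: {1, 2, 3, 4, 5, 6, 7, 8}; Eulerian path requires 0 or 2)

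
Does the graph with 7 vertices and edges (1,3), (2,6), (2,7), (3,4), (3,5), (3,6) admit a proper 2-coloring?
Yes. Partition: {1, 4, 5, 6, 7}, {2, 3}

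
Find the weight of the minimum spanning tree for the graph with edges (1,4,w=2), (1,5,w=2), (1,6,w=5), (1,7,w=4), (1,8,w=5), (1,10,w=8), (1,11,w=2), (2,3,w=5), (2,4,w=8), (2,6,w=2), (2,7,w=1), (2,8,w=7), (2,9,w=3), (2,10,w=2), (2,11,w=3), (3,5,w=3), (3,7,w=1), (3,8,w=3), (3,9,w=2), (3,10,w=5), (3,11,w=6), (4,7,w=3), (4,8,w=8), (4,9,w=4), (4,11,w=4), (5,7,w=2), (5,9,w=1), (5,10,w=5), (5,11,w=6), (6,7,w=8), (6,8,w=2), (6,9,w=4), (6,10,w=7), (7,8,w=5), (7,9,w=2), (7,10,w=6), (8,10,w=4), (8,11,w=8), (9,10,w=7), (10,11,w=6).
17 (MST edges: (1,4,w=2), (1,5,w=2), (1,11,w=2), (2,6,w=2), (2,7,w=1), (2,10,w=2), (3,7,w=1), (3,9,w=2), (5,9,w=1), (6,8,w=2); sum of weights 2 + 2 + 2 + 2 + 1 + 2 + 1 + 2 + 1 + 2 = 17)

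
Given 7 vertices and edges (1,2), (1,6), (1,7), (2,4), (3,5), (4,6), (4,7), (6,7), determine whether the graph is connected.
No, it has 2 components: {1, 2, 4, 6, 7}, {3, 5}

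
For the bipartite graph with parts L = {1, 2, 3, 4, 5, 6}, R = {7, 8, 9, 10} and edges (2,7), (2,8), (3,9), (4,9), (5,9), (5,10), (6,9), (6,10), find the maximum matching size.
3 (matching: (2,8), (3,9), (5,10); upper bound min(|L|,|R|) = min(6,4) = 4)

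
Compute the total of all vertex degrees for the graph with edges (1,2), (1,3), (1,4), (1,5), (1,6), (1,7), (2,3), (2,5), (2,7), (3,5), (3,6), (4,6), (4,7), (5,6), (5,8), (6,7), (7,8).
34 (handshake: sum of degrees = 2|E| = 2 x 17 = 34)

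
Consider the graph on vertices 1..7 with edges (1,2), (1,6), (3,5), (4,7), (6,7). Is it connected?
No, it has 2 components: {1, 2, 4, 6, 7}, {3, 5}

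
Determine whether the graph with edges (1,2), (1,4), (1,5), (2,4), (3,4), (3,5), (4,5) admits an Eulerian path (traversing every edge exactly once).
Yes (the graph is connected and exactly 2 vertices have odd degree: {1, 5}; any Eulerian path must start and end at those)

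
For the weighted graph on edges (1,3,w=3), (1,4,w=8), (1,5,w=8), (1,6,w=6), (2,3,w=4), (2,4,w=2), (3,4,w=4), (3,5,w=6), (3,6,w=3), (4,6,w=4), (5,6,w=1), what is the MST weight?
13 (MST edges: (1,3,w=3), (2,3,w=4), (2,4,w=2), (3,6,w=3), (5,6,w=1); sum of weights 3 + 4 + 2 + 3 + 1 = 13)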